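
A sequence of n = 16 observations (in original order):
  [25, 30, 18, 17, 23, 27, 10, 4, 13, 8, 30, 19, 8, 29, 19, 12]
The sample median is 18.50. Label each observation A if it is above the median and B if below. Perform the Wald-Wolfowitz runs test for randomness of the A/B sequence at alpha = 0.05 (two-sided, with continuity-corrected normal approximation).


Step 1: Compute median = 18.50; label A = above, B = below.
Labels in order: AABBAABBBBAABAAB  (n_A = 8, n_B = 8)
Step 2: Count runs R = 8.
Step 3: Under H0 (random ordering), E[R] = 2*n_A*n_B/(n_A+n_B) + 1 = 2*8*8/16 + 1 = 9.0000.
        Var[R] = 2*n_A*n_B*(2*n_A*n_B - n_A - n_B) / ((n_A+n_B)^2 * (n_A+n_B-1)) = 14336/3840 = 3.7333.
        SD[R] = 1.9322.
Step 4: Continuity-corrected z = (R + 0.5 - E[R]) / SD[R] = (8 + 0.5 - 9.0000) / 1.9322 = -0.2588.
Step 5: Two-sided p-value via normal approximation = 2*(1 - Phi(|z|)) = 0.795809.
Step 6: alpha = 0.05. fail to reject H0.

R = 8, z = -0.2588, p = 0.795809, fail to reject H0.


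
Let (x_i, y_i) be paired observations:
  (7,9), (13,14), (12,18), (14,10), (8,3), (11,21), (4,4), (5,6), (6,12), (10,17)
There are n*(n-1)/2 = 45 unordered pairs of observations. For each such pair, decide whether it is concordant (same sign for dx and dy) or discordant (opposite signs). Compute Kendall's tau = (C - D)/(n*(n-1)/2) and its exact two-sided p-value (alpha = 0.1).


Step 1: Enumerate the 45 unordered pairs (i,j) with i<j and classify each by sign(x_j-x_i) * sign(y_j-y_i).
  (1,2):dx=+6,dy=+5->C; (1,3):dx=+5,dy=+9->C; (1,4):dx=+7,dy=+1->C; (1,5):dx=+1,dy=-6->D
  (1,6):dx=+4,dy=+12->C; (1,7):dx=-3,dy=-5->C; (1,8):dx=-2,dy=-3->C; (1,9):dx=-1,dy=+3->D
  (1,10):dx=+3,dy=+8->C; (2,3):dx=-1,dy=+4->D; (2,4):dx=+1,dy=-4->D; (2,5):dx=-5,dy=-11->C
  (2,6):dx=-2,dy=+7->D; (2,7):dx=-9,dy=-10->C; (2,8):dx=-8,dy=-8->C; (2,9):dx=-7,dy=-2->C
  (2,10):dx=-3,dy=+3->D; (3,4):dx=+2,dy=-8->D; (3,5):dx=-4,dy=-15->C; (3,6):dx=-1,dy=+3->D
  (3,7):dx=-8,dy=-14->C; (3,8):dx=-7,dy=-12->C; (3,9):dx=-6,dy=-6->C; (3,10):dx=-2,dy=-1->C
  (4,5):dx=-6,dy=-7->C; (4,6):dx=-3,dy=+11->D; (4,7):dx=-10,dy=-6->C; (4,8):dx=-9,dy=-4->C
  (4,9):dx=-8,dy=+2->D; (4,10):dx=-4,dy=+7->D; (5,6):dx=+3,dy=+18->C; (5,7):dx=-4,dy=+1->D
  (5,8):dx=-3,dy=+3->D; (5,9):dx=-2,dy=+9->D; (5,10):dx=+2,dy=+14->C; (6,7):dx=-7,dy=-17->C
  (6,8):dx=-6,dy=-15->C; (6,9):dx=-5,dy=-9->C; (6,10):dx=-1,dy=-4->C; (7,8):dx=+1,dy=+2->C
  (7,9):dx=+2,dy=+8->C; (7,10):dx=+6,dy=+13->C; (8,9):dx=+1,dy=+6->C; (8,10):dx=+5,dy=+11->C
  (9,10):dx=+4,dy=+5->C
Step 2: C = 31, D = 14, total pairs = 45.
Step 3: tau = (C - D)/(n(n-1)/2) = (31 - 14)/45 = 0.377778.
Step 4: Exact two-sided p-value (enumerate n! = 3628800 permutations of y under H0): p = 0.155742.
Step 5: alpha = 0.1. fail to reject H0.

tau_b = 0.3778 (C=31, D=14), p = 0.155742, fail to reject H0.


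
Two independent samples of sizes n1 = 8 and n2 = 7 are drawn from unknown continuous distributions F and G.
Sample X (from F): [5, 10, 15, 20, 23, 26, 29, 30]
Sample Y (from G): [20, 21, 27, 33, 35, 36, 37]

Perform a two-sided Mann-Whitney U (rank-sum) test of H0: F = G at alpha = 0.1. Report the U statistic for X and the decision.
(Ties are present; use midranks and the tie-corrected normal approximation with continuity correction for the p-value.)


Step 1: Combine and sort all 15 observations; assign midranks.
sorted (value, group): (5,X), (10,X), (15,X), (20,X), (20,Y), (21,Y), (23,X), (26,X), (27,Y), (29,X), (30,X), (33,Y), (35,Y), (36,Y), (37,Y)
ranks: 5->1, 10->2, 15->3, 20->4.5, 20->4.5, 21->6, 23->7, 26->8, 27->9, 29->10, 30->11, 33->12, 35->13, 36->14, 37->15
Step 2: Rank sum for X: R1 = 1 + 2 + 3 + 4.5 + 7 + 8 + 10 + 11 = 46.5.
Step 3: U_X = R1 - n1(n1+1)/2 = 46.5 - 8*9/2 = 46.5 - 36 = 10.5.
       U_Y = n1*n2 - U_X = 56 - 10.5 = 45.5.
Step 4: Ties are present, so use the tie-corrected normal approximation (with continuity correction) for the p-value.
Step 5: p-value = 0.048939; compare to alpha = 0.1. reject H0.

U_X = 10.5, p = 0.048939, reject H0 at alpha = 0.1.


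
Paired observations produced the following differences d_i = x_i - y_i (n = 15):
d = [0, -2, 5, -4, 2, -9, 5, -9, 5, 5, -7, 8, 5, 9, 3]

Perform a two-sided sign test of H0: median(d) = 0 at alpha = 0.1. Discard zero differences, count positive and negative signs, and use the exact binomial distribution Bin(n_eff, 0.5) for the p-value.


Step 1: Discard zero differences. Original n = 15; n_eff = number of nonzero differences = 14.
Nonzero differences (with sign): -2, +5, -4, +2, -9, +5, -9, +5, +5, -7, +8, +5, +9, +3
Step 2: Count signs: positive = 9, negative = 5.
Step 3: Under H0: P(positive) = 0.5, so the number of positives S ~ Bin(14, 0.5).
Step 4: Two-sided exact p-value = sum of Bin(14,0.5) probabilities at or below the observed probability = 0.423950.
Step 5: alpha = 0.1. fail to reject H0.

n_eff = 14, pos = 9, neg = 5, p = 0.423950, fail to reject H0.


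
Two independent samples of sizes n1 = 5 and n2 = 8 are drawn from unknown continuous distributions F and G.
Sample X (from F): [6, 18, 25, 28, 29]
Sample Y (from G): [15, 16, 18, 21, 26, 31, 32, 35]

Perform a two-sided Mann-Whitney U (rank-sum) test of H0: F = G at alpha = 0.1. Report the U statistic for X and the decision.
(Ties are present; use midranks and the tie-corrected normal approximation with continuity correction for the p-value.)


Step 1: Combine and sort all 13 observations; assign midranks.
sorted (value, group): (6,X), (15,Y), (16,Y), (18,X), (18,Y), (21,Y), (25,X), (26,Y), (28,X), (29,X), (31,Y), (32,Y), (35,Y)
ranks: 6->1, 15->2, 16->3, 18->4.5, 18->4.5, 21->6, 25->7, 26->8, 28->9, 29->10, 31->11, 32->12, 35->13
Step 2: Rank sum for X: R1 = 1 + 4.5 + 7 + 9 + 10 = 31.5.
Step 3: U_X = R1 - n1(n1+1)/2 = 31.5 - 5*6/2 = 31.5 - 15 = 16.5.
       U_Y = n1*n2 - U_X = 40 - 16.5 = 23.5.
Step 4: Ties are present, so use the tie-corrected normal approximation (with continuity correction) for the p-value.
Step 5: p-value = 0.660111; compare to alpha = 0.1. fail to reject H0.

U_X = 16.5, p = 0.660111, fail to reject H0 at alpha = 0.1.


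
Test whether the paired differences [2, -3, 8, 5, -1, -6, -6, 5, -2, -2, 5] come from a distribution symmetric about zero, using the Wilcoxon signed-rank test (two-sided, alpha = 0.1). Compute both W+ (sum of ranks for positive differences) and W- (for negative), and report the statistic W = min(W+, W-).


Step 1: Drop any zero differences (none here) and take |d_i|.
|d| = [2, 3, 8, 5, 1, 6, 6, 5, 2, 2, 5]
Step 2: Midrank |d_i| (ties get averaged ranks).
ranks: |2|->3, |3|->5, |8|->11, |5|->7, |1|->1, |6|->9.5, |6|->9.5, |5|->7, |2|->3, |2|->3, |5|->7
Step 3: Attach original signs; sum ranks with positive sign and with negative sign.
W+ = 3 + 11 + 7 + 7 + 7 = 35
W- = 5 + 1 + 9.5 + 9.5 + 3 + 3 = 31
(Check: W+ + W- = 66 should equal n(n+1)/2 = 66.)
Step 4: Test statistic W = min(W+, W-) = 31.
Step 5: Ties in |d|, so use the tie-corrected normal approximation.
        E[W] = n(n+1)/4 = 11*12/4 = 33.
        Tie groups: |d|=2 (t=3), |d|=5 (t=3), |d|=6 (t=2); sum(t^3 - t) = 54.
        Var[W] = n(n+1)(2n+1)/24 - sum(t^3-t)/48 = 3036/24 - 54/48 = 125.375.
        z = (W - E[W]) / sqrt(Var[W]) = (31 - 33) / 11.1971 = -0.1786.
        Two-sided p = 2*Phi(z) = 0.858238.
Step 6: alpha = 0.1. fail to reject H0.

W+ = 35, W- = 31, W = min = 31, p = 0.858238, fail to reject H0.


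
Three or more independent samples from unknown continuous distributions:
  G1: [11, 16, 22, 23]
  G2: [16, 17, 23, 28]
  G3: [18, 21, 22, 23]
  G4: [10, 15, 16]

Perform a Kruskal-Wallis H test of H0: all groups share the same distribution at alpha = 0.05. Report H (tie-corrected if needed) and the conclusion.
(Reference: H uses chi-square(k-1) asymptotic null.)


Step 1: Combine all N = 15 observations and assign midranks.
sorted (value, group, rank): (10,G4,1), (11,G1,2), (15,G4,3), (16,G1,5), (16,G2,5), (16,G4,5), (17,G2,7), (18,G3,8), (21,G3,9), (22,G1,10.5), (22,G3,10.5), (23,G1,13), (23,G2,13), (23,G3,13), (28,G2,15)
Step 2: Sum ranks within each group.
R_1 = 30.5 (n_1 = 4)
R_2 = 40 (n_2 = 4)
R_3 = 40.5 (n_3 = 4)
R_4 = 9 (n_4 = 3)
Step 3: H = 12/(N(N+1)) * sum(R_i^2/n_i) - 3(N+1)
     = 12/(15*16) * (30.5^2/4 + 40^2/4 + 40.5^2/4 + 9^2/3) - 3*16
     = 0.050000 * 1069.62 - 48
     = 5.481250.
Step 4: Ties present; correction factor C = 1 - 54/(15^3 - 15) = 0.983929. Corrected H = 5.481250 / 0.983929 = 5.570780.
Step 5: Under H0, H ~ chi^2(3); p-value = 0.134466.
Step 6: alpha = 0.05. fail to reject H0.

H = 5.5708, df = 3, p = 0.134466, fail to reject H0.


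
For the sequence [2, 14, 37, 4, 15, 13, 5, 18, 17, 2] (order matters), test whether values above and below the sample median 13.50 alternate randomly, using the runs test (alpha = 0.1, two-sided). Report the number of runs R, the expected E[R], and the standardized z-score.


Step 1: Compute median = 13.50; label A = above, B = below.
Labels in order: BAABABBAAB  (n_A = 5, n_B = 5)
Step 2: Count runs R = 7.
Step 3: Under H0 (random ordering), E[R] = 2*n_A*n_B/(n_A+n_B) + 1 = 2*5*5/10 + 1 = 6.0000.
        Var[R] = 2*n_A*n_B*(2*n_A*n_B - n_A - n_B) / ((n_A+n_B)^2 * (n_A+n_B-1)) = 2000/900 = 2.2222.
        SD[R] = 1.4907.
Step 4: Continuity-corrected z = (R - 0.5 - E[R]) / SD[R] = (7 - 0.5 - 6.0000) / 1.4907 = 0.3354.
Step 5: Two-sided p-value via normal approximation = 2*(1 - Phi(|z|)) = 0.737316.
Step 6: alpha = 0.1. fail to reject H0.

R = 7, z = 0.3354, p = 0.737316, fail to reject H0.


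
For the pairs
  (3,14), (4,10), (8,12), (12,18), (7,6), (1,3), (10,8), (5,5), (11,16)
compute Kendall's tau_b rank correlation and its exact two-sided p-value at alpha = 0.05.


Step 1: Enumerate the 36 unordered pairs (i,j) with i<j and classify each by sign(x_j-x_i) * sign(y_j-y_i).
  (1,2):dx=+1,dy=-4->D; (1,3):dx=+5,dy=-2->D; (1,4):dx=+9,dy=+4->C; (1,5):dx=+4,dy=-8->D
  (1,6):dx=-2,dy=-11->C; (1,7):dx=+7,dy=-6->D; (1,8):dx=+2,dy=-9->D; (1,9):dx=+8,dy=+2->C
  (2,3):dx=+4,dy=+2->C; (2,4):dx=+8,dy=+8->C; (2,5):dx=+3,dy=-4->D; (2,6):dx=-3,dy=-7->C
  (2,7):dx=+6,dy=-2->D; (2,8):dx=+1,dy=-5->D; (2,9):dx=+7,dy=+6->C; (3,4):dx=+4,dy=+6->C
  (3,5):dx=-1,dy=-6->C; (3,6):dx=-7,dy=-9->C; (3,7):dx=+2,dy=-4->D; (3,8):dx=-3,dy=-7->C
  (3,9):dx=+3,dy=+4->C; (4,5):dx=-5,dy=-12->C; (4,6):dx=-11,dy=-15->C; (4,7):dx=-2,dy=-10->C
  (4,8):dx=-7,dy=-13->C; (4,9):dx=-1,dy=-2->C; (5,6):dx=-6,dy=-3->C; (5,7):dx=+3,dy=+2->C
  (5,8):dx=-2,dy=-1->C; (5,9):dx=+4,dy=+10->C; (6,7):dx=+9,dy=+5->C; (6,8):dx=+4,dy=+2->C
  (6,9):dx=+10,dy=+13->C; (7,8):dx=-5,dy=-3->C; (7,9):dx=+1,dy=+8->C; (8,9):dx=+6,dy=+11->C
Step 2: C = 27, D = 9, total pairs = 36.
Step 3: tau = (C - D)/(n(n-1)/2) = (27 - 9)/36 = 0.500000.
Step 4: Exact two-sided p-value (enumerate n! = 362880 permutations of y under H0): p = 0.075176.
Step 5: alpha = 0.05. fail to reject H0.

tau_b = 0.5000 (C=27, D=9), p = 0.075176, fail to reject H0.


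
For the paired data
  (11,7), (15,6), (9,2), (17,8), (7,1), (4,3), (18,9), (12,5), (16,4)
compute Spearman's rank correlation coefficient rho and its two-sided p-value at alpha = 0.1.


Step 1: Rank x and y separately (midranks; no ties here).
rank(x): 11->4, 15->6, 9->3, 17->8, 7->2, 4->1, 18->9, 12->5, 16->7
rank(y): 7->7, 6->6, 2->2, 8->8, 1->1, 3->3, 9->9, 5->5, 4->4
Step 2: d_i = R_x(i) - R_y(i); compute d_i^2.
  (4-7)^2=9, (6-6)^2=0, (3-2)^2=1, (8-8)^2=0, (2-1)^2=1, (1-3)^2=4, (9-9)^2=0, (5-5)^2=0, (7-4)^2=9
sum(d^2) = 24.
Step 3: rho = 1 - 6*24 / (9*(9^2 - 1)) = 1 - 144/720 = 0.800000.
Step 4: Under H0, t = rho * sqrt((n-2)/(1-rho^2)) = 3.5277 ~ t(7).
Step 5: Two-sided p-value from the t-distribution with 7 df = 0.009628.
Step 6: alpha = 0.1. reject H0.

rho = 0.8000, p = 0.009628, reject H0 at alpha = 0.1.


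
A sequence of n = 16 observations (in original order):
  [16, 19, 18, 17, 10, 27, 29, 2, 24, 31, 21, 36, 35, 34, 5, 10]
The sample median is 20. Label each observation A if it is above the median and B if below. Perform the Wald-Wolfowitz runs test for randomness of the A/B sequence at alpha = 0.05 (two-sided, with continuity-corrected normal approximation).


Step 1: Compute median = 20; label A = above, B = below.
Labels in order: BBBBBAABAAAAAABB  (n_A = 8, n_B = 8)
Step 2: Count runs R = 5.
Step 3: Under H0 (random ordering), E[R] = 2*n_A*n_B/(n_A+n_B) + 1 = 2*8*8/16 + 1 = 9.0000.
        Var[R] = 2*n_A*n_B*(2*n_A*n_B - n_A - n_B) / ((n_A+n_B)^2 * (n_A+n_B-1)) = 14336/3840 = 3.7333.
        SD[R] = 1.9322.
Step 4: Continuity-corrected z = (R + 0.5 - E[R]) / SD[R] = (5 + 0.5 - 9.0000) / 1.9322 = -1.8114.
Step 5: Two-sided p-value via normal approximation = 2*(1 - Phi(|z|)) = 0.070076.
Step 6: alpha = 0.05. fail to reject H0.

R = 5, z = -1.8114, p = 0.070076, fail to reject H0.


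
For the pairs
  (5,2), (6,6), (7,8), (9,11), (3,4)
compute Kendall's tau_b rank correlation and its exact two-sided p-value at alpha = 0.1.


Step 1: Enumerate the 10 unordered pairs (i,j) with i<j and classify each by sign(x_j-x_i) * sign(y_j-y_i).
  (1,2):dx=+1,dy=+4->C; (1,3):dx=+2,dy=+6->C; (1,4):dx=+4,dy=+9->C; (1,5):dx=-2,dy=+2->D
  (2,3):dx=+1,dy=+2->C; (2,4):dx=+3,dy=+5->C; (2,5):dx=-3,dy=-2->C; (3,4):dx=+2,dy=+3->C
  (3,5):dx=-4,dy=-4->C; (4,5):dx=-6,dy=-7->C
Step 2: C = 9, D = 1, total pairs = 10.
Step 3: tau = (C - D)/(n(n-1)/2) = (9 - 1)/10 = 0.800000.
Step 4: Exact two-sided p-value (enumerate n! = 120 permutations of y under H0): p = 0.083333.
Step 5: alpha = 0.1. reject H0.

tau_b = 0.8000 (C=9, D=1), p = 0.083333, reject H0.


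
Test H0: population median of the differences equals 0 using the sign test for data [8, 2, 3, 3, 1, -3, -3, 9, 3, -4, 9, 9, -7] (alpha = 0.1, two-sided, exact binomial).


Step 1: Discard zero differences. Original n = 13; n_eff = number of nonzero differences = 13.
Nonzero differences (with sign): +8, +2, +3, +3, +1, -3, -3, +9, +3, -4, +9, +9, -7
Step 2: Count signs: positive = 9, negative = 4.
Step 3: Under H0: P(positive) = 0.5, so the number of positives S ~ Bin(13, 0.5).
Step 4: Two-sided exact p-value = sum of Bin(13,0.5) probabilities at or below the observed probability = 0.266846.
Step 5: alpha = 0.1. fail to reject H0.

n_eff = 13, pos = 9, neg = 4, p = 0.266846, fail to reject H0.


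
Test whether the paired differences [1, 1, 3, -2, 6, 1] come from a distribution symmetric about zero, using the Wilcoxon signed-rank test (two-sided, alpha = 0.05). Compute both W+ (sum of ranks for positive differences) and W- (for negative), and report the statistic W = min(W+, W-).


Step 1: Drop any zero differences (none here) and take |d_i|.
|d| = [1, 1, 3, 2, 6, 1]
Step 2: Midrank |d_i| (ties get averaged ranks).
ranks: |1|->2, |1|->2, |3|->5, |2|->4, |6|->6, |1|->2
Step 3: Attach original signs; sum ranks with positive sign and with negative sign.
W+ = 2 + 2 + 5 + 6 + 2 = 17
W- = 4 = 4
(Check: W+ + W- = 21 should equal n(n+1)/2 = 21.)
Step 4: Test statistic W = min(W+, W-) = 4.
Step 5: Ties in |d|, so use the tie-corrected normal approximation.
        E[W] = n(n+1)/4 = 6*7/4 = 10.5.
        Tie groups: |d|=1 (t=3); sum(t^3 - t) = 24.
        Var[W] = n(n+1)(2n+1)/24 - sum(t^3-t)/48 = 546/24 - 24/48 = 22.25.
        z = (W - E[W]) / sqrt(Var[W]) = (4 - 10.5) / 4.7170 = -1.3780.
        Two-sided p = 2*Phi(z) = 0.168204.
Step 6: alpha = 0.05. fail to reject H0.

W+ = 17, W- = 4, W = min = 4, p = 0.168204, fail to reject H0.


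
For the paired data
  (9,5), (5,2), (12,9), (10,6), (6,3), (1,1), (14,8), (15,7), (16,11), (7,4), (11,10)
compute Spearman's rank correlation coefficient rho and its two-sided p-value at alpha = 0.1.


Step 1: Rank x and y separately (midranks; no ties here).
rank(x): 9->5, 5->2, 12->8, 10->6, 6->3, 1->1, 14->9, 15->10, 16->11, 7->4, 11->7
rank(y): 5->5, 2->2, 9->9, 6->6, 3->3, 1->1, 8->8, 7->7, 11->11, 4->4, 10->10
Step 2: d_i = R_x(i) - R_y(i); compute d_i^2.
  (5-5)^2=0, (2-2)^2=0, (8-9)^2=1, (6-6)^2=0, (3-3)^2=0, (1-1)^2=0, (9-8)^2=1, (10-7)^2=9, (11-11)^2=0, (4-4)^2=0, (7-10)^2=9
sum(d^2) = 20.
Step 3: rho = 1 - 6*20 / (11*(11^2 - 1)) = 1 - 120/1320 = 0.909091.
Step 4: Under H0, t = rho * sqrt((n-2)/(1-rho^2)) = 6.5465 ~ t(9).
Step 5: Two-sided p-value from the t-distribution with 9 df = 0.000106.
Step 6: alpha = 0.1. reject H0.

rho = 0.9091, p = 0.000106, reject H0 at alpha = 0.1.


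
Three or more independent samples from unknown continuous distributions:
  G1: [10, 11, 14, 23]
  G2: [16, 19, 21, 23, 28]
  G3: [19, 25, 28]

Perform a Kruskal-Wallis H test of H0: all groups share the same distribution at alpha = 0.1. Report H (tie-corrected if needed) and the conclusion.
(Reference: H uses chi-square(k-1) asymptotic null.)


Step 1: Combine all N = 12 observations and assign midranks.
sorted (value, group, rank): (10,G1,1), (11,G1,2), (14,G1,3), (16,G2,4), (19,G2,5.5), (19,G3,5.5), (21,G2,7), (23,G1,8.5), (23,G2,8.5), (25,G3,10), (28,G2,11.5), (28,G3,11.5)
Step 2: Sum ranks within each group.
R_1 = 14.5 (n_1 = 4)
R_2 = 36.5 (n_2 = 5)
R_3 = 27 (n_3 = 3)
Step 3: H = 12/(N(N+1)) * sum(R_i^2/n_i) - 3(N+1)
     = 12/(12*13) * (14.5^2/4 + 36.5^2/5 + 27^2/3) - 3*13
     = 0.076923 * 562.013 - 39
     = 4.231731.
Step 4: Ties present; correction factor C = 1 - 18/(12^3 - 12) = 0.989510. Corrected H = 4.231731 / 0.989510 = 4.276590.
Step 5: Under H0, H ~ chi^2(2); p-value = 0.117856.
Step 6: alpha = 0.1. fail to reject H0.

H = 4.2766, df = 2, p = 0.117856, fail to reject H0.


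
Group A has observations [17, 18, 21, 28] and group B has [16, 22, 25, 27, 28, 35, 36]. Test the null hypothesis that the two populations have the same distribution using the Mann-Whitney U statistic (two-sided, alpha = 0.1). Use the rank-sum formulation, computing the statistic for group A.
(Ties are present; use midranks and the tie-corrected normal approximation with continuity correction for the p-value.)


Step 1: Combine and sort all 11 observations; assign midranks.
sorted (value, group): (16,Y), (17,X), (18,X), (21,X), (22,Y), (25,Y), (27,Y), (28,X), (28,Y), (35,Y), (36,Y)
ranks: 16->1, 17->2, 18->3, 21->4, 22->5, 25->6, 27->7, 28->8.5, 28->8.5, 35->10, 36->11
Step 2: Rank sum for X: R1 = 2 + 3 + 4 + 8.5 = 17.5.
Step 3: U_X = R1 - n1(n1+1)/2 = 17.5 - 4*5/2 = 17.5 - 10 = 7.5.
       U_Y = n1*n2 - U_X = 28 - 7.5 = 20.5.
Step 4: Ties are present, so use the tie-corrected normal approximation (with continuity correction) for the p-value.
Step 5: p-value = 0.255756; compare to alpha = 0.1. fail to reject H0.

U_X = 7.5, p = 0.255756, fail to reject H0 at alpha = 0.1.


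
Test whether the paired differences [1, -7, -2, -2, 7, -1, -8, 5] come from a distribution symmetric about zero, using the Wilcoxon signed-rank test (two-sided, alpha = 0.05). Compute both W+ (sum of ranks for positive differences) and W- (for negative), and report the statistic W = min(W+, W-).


Step 1: Drop any zero differences (none here) and take |d_i|.
|d| = [1, 7, 2, 2, 7, 1, 8, 5]
Step 2: Midrank |d_i| (ties get averaged ranks).
ranks: |1|->1.5, |7|->6.5, |2|->3.5, |2|->3.5, |7|->6.5, |1|->1.5, |8|->8, |5|->5
Step 3: Attach original signs; sum ranks with positive sign and with negative sign.
W+ = 1.5 + 6.5 + 5 = 13
W- = 6.5 + 3.5 + 3.5 + 1.5 + 8 = 23
(Check: W+ + W- = 36 should equal n(n+1)/2 = 36.)
Step 4: Test statistic W = min(W+, W-) = 13.
Step 5: Ties in |d|, so use the tie-corrected normal approximation.
        E[W] = n(n+1)/4 = 8*9/4 = 18.
        Tie groups: |d|=1 (t=2), |d|=2 (t=2), |d|=7 (t=2); sum(t^3 - t) = 18.
        Var[W] = n(n+1)(2n+1)/24 - sum(t^3-t)/48 = 1224/24 - 18/48 = 50.625.
        z = (W - E[W]) / sqrt(Var[W]) = (13 - 18) / 7.1151 = -0.7027.
        Two-sided p = 2*Phi(z) = 0.482225.
Step 6: alpha = 0.05. fail to reject H0.

W+ = 13, W- = 23, W = min = 13, p = 0.482225, fail to reject H0.


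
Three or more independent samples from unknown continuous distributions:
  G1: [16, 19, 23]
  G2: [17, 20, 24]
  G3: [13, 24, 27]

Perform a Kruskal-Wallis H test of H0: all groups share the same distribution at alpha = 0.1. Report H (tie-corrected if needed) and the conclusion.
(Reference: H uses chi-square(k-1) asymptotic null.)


Step 1: Combine all N = 9 observations and assign midranks.
sorted (value, group, rank): (13,G3,1), (16,G1,2), (17,G2,3), (19,G1,4), (20,G2,5), (23,G1,6), (24,G2,7.5), (24,G3,7.5), (27,G3,9)
Step 2: Sum ranks within each group.
R_1 = 12 (n_1 = 3)
R_2 = 15.5 (n_2 = 3)
R_3 = 17.5 (n_3 = 3)
Step 3: H = 12/(N(N+1)) * sum(R_i^2/n_i) - 3(N+1)
     = 12/(9*10) * (12^2/3 + 15.5^2/3 + 17.5^2/3) - 3*10
     = 0.133333 * 230.167 - 30
     = 0.688889.
Step 4: Ties present; correction factor C = 1 - 6/(9^3 - 9) = 0.991667. Corrected H = 0.688889 / 0.991667 = 0.694678.
Step 5: Under H0, H ~ chi^2(2); p-value = 0.706566.
Step 6: alpha = 0.1. fail to reject H0.

H = 0.6947, df = 2, p = 0.706566, fail to reject H0.


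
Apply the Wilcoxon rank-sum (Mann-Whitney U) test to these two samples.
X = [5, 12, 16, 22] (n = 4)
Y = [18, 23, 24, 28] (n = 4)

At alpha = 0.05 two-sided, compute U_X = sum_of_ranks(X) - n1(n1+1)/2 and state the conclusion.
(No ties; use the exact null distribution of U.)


Step 1: Combine and sort all 8 observations; assign midranks.
sorted (value, group): (5,X), (12,X), (16,X), (18,Y), (22,X), (23,Y), (24,Y), (28,Y)
ranks: 5->1, 12->2, 16->3, 18->4, 22->5, 23->6, 24->7, 28->8
Step 2: Rank sum for X: R1 = 1 + 2 + 3 + 5 = 11.
Step 3: U_X = R1 - n1(n1+1)/2 = 11 - 4*5/2 = 11 - 10 = 1.
       U_Y = n1*n2 - U_X = 16 - 1 = 15.
Step 4: No ties, so the exact null distribution of U (based on enumerating the C(8,4) = 70 equally likely rank assignments) gives the two-sided p-value.
Step 5: p-value = 0.057143; compare to alpha = 0.05. fail to reject H0.

U_X = 1, p = 0.057143, fail to reject H0 at alpha = 0.05.


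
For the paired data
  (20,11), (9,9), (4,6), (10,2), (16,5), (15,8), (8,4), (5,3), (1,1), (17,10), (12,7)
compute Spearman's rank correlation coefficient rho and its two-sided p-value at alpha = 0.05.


Step 1: Rank x and y separately (midranks; no ties here).
rank(x): 20->11, 9->5, 4->2, 10->6, 16->9, 15->8, 8->4, 5->3, 1->1, 17->10, 12->7
rank(y): 11->11, 9->9, 6->6, 2->2, 5->5, 8->8, 4->4, 3->3, 1->1, 10->10, 7->7
Step 2: d_i = R_x(i) - R_y(i); compute d_i^2.
  (11-11)^2=0, (5-9)^2=16, (2-6)^2=16, (6-2)^2=16, (9-5)^2=16, (8-8)^2=0, (4-4)^2=0, (3-3)^2=0, (1-1)^2=0, (10-10)^2=0, (7-7)^2=0
sum(d^2) = 64.
Step 3: rho = 1 - 6*64 / (11*(11^2 - 1)) = 1 - 384/1320 = 0.709091.
Step 4: Under H0, t = rho * sqrt((n-2)/(1-rho^2)) = 3.0169 ~ t(9).
Step 5: Two-sided p-value from the t-distribution with 9 df = 0.014552.
Step 6: alpha = 0.05. reject H0.

rho = 0.7091, p = 0.014552, reject H0 at alpha = 0.05.


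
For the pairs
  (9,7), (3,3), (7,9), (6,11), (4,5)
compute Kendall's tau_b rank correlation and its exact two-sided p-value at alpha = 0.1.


Step 1: Enumerate the 10 unordered pairs (i,j) with i<j and classify each by sign(x_j-x_i) * sign(y_j-y_i).
  (1,2):dx=-6,dy=-4->C; (1,3):dx=-2,dy=+2->D; (1,4):dx=-3,dy=+4->D; (1,5):dx=-5,dy=-2->C
  (2,3):dx=+4,dy=+6->C; (2,4):dx=+3,dy=+8->C; (2,5):dx=+1,dy=+2->C; (3,4):dx=-1,dy=+2->D
  (3,5):dx=-3,dy=-4->C; (4,5):dx=-2,dy=-6->C
Step 2: C = 7, D = 3, total pairs = 10.
Step 3: tau = (C - D)/(n(n-1)/2) = (7 - 3)/10 = 0.400000.
Step 4: Exact two-sided p-value (enumerate n! = 120 permutations of y under H0): p = 0.483333.
Step 5: alpha = 0.1. fail to reject H0.

tau_b = 0.4000 (C=7, D=3), p = 0.483333, fail to reject H0.


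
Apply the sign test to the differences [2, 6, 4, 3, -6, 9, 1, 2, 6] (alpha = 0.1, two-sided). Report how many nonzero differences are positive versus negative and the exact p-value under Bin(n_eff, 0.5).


Step 1: Discard zero differences. Original n = 9; n_eff = number of nonzero differences = 9.
Nonzero differences (with sign): +2, +6, +4, +3, -6, +9, +1, +2, +6
Step 2: Count signs: positive = 8, negative = 1.
Step 3: Under H0: P(positive) = 0.5, so the number of positives S ~ Bin(9, 0.5).
Step 4: Two-sided exact p-value = sum of Bin(9,0.5) probabilities at or below the observed probability = 0.039062.
Step 5: alpha = 0.1. reject H0.

n_eff = 9, pos = 8, neg = 1, p = 0.039062, reject H0.


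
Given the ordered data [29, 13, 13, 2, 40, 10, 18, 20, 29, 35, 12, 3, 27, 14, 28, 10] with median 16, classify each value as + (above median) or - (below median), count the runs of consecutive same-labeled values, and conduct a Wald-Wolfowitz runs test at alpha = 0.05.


Step 1: Compute median = 16; label A = above, B = below.
Labels in order: ABBBABAAAABBABAB  (n_A = 8, n_B = 8)
Step 2: Count runs R = 10.
Step 3: Under H0 (random ordering), E[R] = 2*n_A*n_B/(n_A+n_B) + 1 = 2*8*8/16 + 1 = 9.0000.
        Var[R] = 2*n_A*n_B*(2*n_A*n_B - n_A - n_B) / ((n_A+n_B)^2 * (n_A+n_B-1)) = 14336/3840 = 3.7333.
        SD[R] = 1.9322.
Step 4: Continuity-corrected z = (R - 0.5 - E[R]) / SD[R] = (10 - 0.5 - 9.0000) / 1.9322 = 0.2588.
Step 5: Two-sided p-value via normal approximation = 2*(1 - Phi(|z|)) = 0.795809.
Step 6: alpha = 0.05. fail to reject H0.

R = 10, z = 0.2588, p = 0.795809, fail to reject H0.


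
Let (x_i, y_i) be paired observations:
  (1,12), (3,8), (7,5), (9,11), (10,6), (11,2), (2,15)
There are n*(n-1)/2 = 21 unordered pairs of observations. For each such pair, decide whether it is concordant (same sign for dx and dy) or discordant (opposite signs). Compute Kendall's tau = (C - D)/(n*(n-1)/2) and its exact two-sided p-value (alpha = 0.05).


Step 1: Enumerate the 21 unordered pairs (i,j) with i<j and classify each by sign(x_j-x_i) * sign(y_j-y_i).
  (1,2):dx=+2,dy=-4->D; (1,3):dx=+6,dy=-7->D; (1,4):dx=+8,dy=-1->D; (1,5):dx=+9,dy=-6->D
  (1,6):dx=+10,dy=-10->D; (1,7):dx=+1,dy=+3->C; (2,3):dx=+4,dy=-3->D; (2,4):dx=+6,dy=+3->C
  (2,5):dx=+7,dy=-2->D; (2,6):dx=+8,dy=-6->D; (2,7):dx=-1,dy=+7->D; (3,4):dx=+2,dy=+6->C
  (3,5):dx=+3,dy=+1->C; (3,6):dx=+4,dy=-3->D; (3,7):dx=-5,dy=+10->D; (4,5):dx=+1,dy=-5->D
  (4,6):dx=+2,dy=-9->D; (4,7):dx=-7,dy=+4->D; (5,6):dx=+1,dy=-4->D; (5,7):dx=-8,dy=+9->D
  (6,7):dx=-9,dy=+13->D
Step 2: C = 4, D = 17, total pairs = 21.
Step 3: tau = (C - D)/(n(n-1)/2) = (4 - 17)/21 = -0.619048.
Step 4: Exact two-sided p-value (enumerate n! = 5040 permutations of y under H0): p = 0.069048.
Step 5: alpha = 0.05. fail to reject H0.

tau_b = -0.6190 (C=4, D=17), p = 0.069048, fail to reject H0.


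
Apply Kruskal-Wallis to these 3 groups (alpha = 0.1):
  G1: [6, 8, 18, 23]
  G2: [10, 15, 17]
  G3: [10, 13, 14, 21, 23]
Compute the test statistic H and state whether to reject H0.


Step 1: Combine all N = 12 observations and assign midranks.
sorted (value, group, rank): (6,G1,1), (8,G1,2), (10,G2,3.5), (10,G3,3.5), (13,G3,5), (14,G3,6), (15,G2,7), (17,G2,8), (18,G1,9), (21,G3,10), (23,G1,11.5), (23,G3,11.5)
Step 2: Sum ranks within each group.
R_1 = 23.5 (n_1 = 4)
R_2 = 18.5 (n_2 = 3)
R_3 = 36 (n_3 = 5)
Step 3: H = 12/(N(N+1)) * sum(R_i^2/n_i) - 3(N+1)
     = 12/(12*13) * (23.5^2/4 + 18.5^2/3 + 36^2/5) - 3*13
     = 0.076923 * 511.346 - 39
     = 0.334295.
Step 4: Ties present; correction factor C = 1 - 12/(12^3 - 12) = 0.993007. Corrected H = 0.334295 / 0.993007 = 0.336649.
Step 5: Under H0, H ~ chi^2(2); p-value = 0.845080.
Step 6: alpha = 0.1. fail to reject H0.

H = 0.3366, df = 2, p = 0.845080, fail to reject H0.


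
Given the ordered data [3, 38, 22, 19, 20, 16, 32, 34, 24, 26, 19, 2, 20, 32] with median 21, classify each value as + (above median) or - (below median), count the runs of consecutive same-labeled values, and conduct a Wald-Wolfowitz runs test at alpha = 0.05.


Step 1: Compute median = 21; label A = above, B = below.
Labels in order: BAABBBAAAABBBA  (n_A = 7, n_B = 7)
Step 2: Count runs R = 6.
Step 3: Under H0 (random ordering), E[R] = 2*n_A*n_B/(n_A+n_B) + 1 = 2*7*7/14 + 1 = 8.0000.
        Var[R] = 2*n_A*n_B*(2*n_A*n_B - n_A - n_B) / ((n_A+n_B)^2 * (n_A+n_B-1)) = 8232/2548 = 3.2308.
        SD[R] = 1.7974.
Step 4: Continuity-corrected z = (R + 0.5 - E[R]) / SD[R] = (6 + 0.5 - 8.0000) / 1.7974 = -0.8345.
Step 5: Two-sided p-value via normal approximation = 2*(1 - Phi(|z|)) = 0.403986.
Step 6: alpha = 0.05. fail to reject H0.

R = 6, z = -0.8345, p = 0.403986, fail to reject H0.


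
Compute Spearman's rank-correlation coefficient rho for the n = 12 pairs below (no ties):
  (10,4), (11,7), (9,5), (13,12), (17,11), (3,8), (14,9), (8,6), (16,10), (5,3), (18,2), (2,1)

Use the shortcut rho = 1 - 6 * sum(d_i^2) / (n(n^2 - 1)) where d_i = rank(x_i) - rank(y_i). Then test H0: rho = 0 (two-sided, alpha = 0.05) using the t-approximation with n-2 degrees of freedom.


Step 1: Rank x and y separately (midranks; no ties here).
rank(x): 10->6, 11->7, 9->5, 13->8, 17->11, 3->2, 14->9, 8->4, 16->10, 5->3, 18->12, 2->1
rank(y): 4->4, 7->7, 5->5, 12->12, 11->11, 8->8, 9->9, 6->6, 10->10, 3->3, 2->2, 1->1
Step 2: d_i = R_x(i) - R_y(i); compute d_i^2.
  (6-4)^2=4, (7-7)^2=0, (5-5)^2=0, (8-12)^2=16, (11-11)^2=0, (2-8)^2=36, (9-9)^2=0, (4-6)^2=4, (10-10)^2=0, (3-3)^2=0, (12-2)^2=100, (1-1)^2=0
sum(d^2) = 160.
Step 3: rho = 1 - 6*160 / (12*(12^2 - 1)) = 1 - 960/1716 = 0.440559.
Step 4: Under H0, t = rho * sqrt((n-2)/(1-rho^2)) = 1.5519 ~ t(10).
Step 5: Two-sided p-value from the t-distribution with 10 df = 0.151735.
Step 6: alpha = 0.05. fail to reject H0.

rho = 0.4406, p = 0.151735, fail to reject H0 at alpha = 0.05.


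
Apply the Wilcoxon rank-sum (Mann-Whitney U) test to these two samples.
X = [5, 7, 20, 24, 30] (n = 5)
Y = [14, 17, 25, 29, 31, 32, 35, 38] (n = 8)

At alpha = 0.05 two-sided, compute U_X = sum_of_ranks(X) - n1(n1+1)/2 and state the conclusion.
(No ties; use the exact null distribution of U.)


Step 1: Combine and sort all 13 observations; assign midranks.
sorted (value, group): (5,X), (7,X), (14,Y), (17,Y), (20,X), (24,X), (25,Y), (29,Y), (30,X), (31,Y), (32,Y), (35,Y), (38,Y)
ranks: 5->1, 7->2, 14->3, 17->4, 20->5, 24->6, 25->7, 29->8, 30->9, 31->10, 32->11, 35->12, 38->13
Step 2: Rank sum for X: R1 = 1 + 2 + 5 + 6 + 9 = 23.
Step 3: U_X = R1 - n1(n1+1)/2 = 23 - 5*6/2 = 23 - 15 = 8.
       U_Y = n1*n2 - U_X = 40 - 8 = 32.
Step 4: No ties, so the exact null distribution of U (based on enumerating the C(13,5) = 1287 equally likely rank assignments) gives the two-sided p-value.
Step 5: p-value = 0.093240; compare to alpha = 0.05. fail to reject H0.

U_X = 8, p = 0.093240, fail to reject H0 at alpha = 0.05.


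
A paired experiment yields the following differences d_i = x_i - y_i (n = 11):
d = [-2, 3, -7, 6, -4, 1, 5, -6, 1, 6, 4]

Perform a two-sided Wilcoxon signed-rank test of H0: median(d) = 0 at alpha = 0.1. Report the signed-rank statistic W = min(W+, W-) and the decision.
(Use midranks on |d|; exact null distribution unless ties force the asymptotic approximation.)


Step 1: Drop any zero differences (none here) and take |d_i|.
|d| = [2, 3, 7, 6, 4, 1, 5, 6, 1, 6, 4]
Step 2: Midrank |d_i| (ties get averaged ranks).
ranks: |2|->3, |3|->4, |7|->11, |6|->9, |4|->5.5, |1|->1.5, |5|->7, |6|->9, |1|->1.5, |6|->9, |4|->5.5
Step 3: Attach original signs; sum ranks with positive sign and with negative sign.
W+ = 4 + 9 + 1.5 + 7 + 1.5 + 9 + 5.5 = 37.5
W- = 3 + 11 + 5.5 + 9 = 28.5
(Check: W+ + W- = 66 should equal n(n+1)/2 = 66.)
Step 4: Test statistic W = min(W+, W-) = 28.5.
Step 5: Ties in |d|, so use the tie-corrected normal approximation.
        E[W] = n(n+1)/4 = 11*12/4 = 33.
        Tie groups: |d|=1 (t=2), |d|=4 (t=2), |d|=6 (t=3); sum(t^3 - t) = 36.
        Var[W] = n(n+1)(2n+1)/24 - sum(t^3-t)/48 = 3036/24 - 36/48 = 125.75.
        z = (W - E[W]) / sqrt(Var[W]) = (28.5 - 33) / 11.2138 = -0.4013.
        Two-sided p = 2*Phi(z) = 0.688207.
Step 6: alpha = 0.1. fail to reject H0.

W+ = 37.5, W- = 28.5, W = min = 28.5, p = 0.688207, fail to reject H0.


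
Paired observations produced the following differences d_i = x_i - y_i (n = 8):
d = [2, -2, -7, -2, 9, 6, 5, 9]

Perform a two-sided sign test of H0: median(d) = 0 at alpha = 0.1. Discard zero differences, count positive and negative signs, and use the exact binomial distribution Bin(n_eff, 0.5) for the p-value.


Step 1: Discard zero differences. Original n = 8; n_eff = number of nonzero differences = 8.
Nonzero differences (with sign): +2, -2, -7, -2, +9, +6, +5, +9
Step 2: Count signs: positive = 5, negative = 3.
Step 3: Under H0: P(positive) = 0.5, so the number of positives S ~ Bin(8, 0.5).
Step 4: Two-sided exact p-value = sum of Bin(8,0.5) probabilities at or below the observed probability = 0.726562.
Step 5: alpha = 0.1. fail to reject H0.

n_eff = 8, pos = 5, neg = 3, p = 0.726562, fail to reject H0.


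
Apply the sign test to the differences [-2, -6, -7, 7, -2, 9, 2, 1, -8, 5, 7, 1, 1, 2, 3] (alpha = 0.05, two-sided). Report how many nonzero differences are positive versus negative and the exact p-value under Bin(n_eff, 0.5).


Step 1: Discard zero differences. Original n = 15; n_eff = number of nonzero differences = 15.
Nonzero differences (with sign): -2, -6, -7, +7, -2, +9, +2, +1, -8, +5, +7, +1, +1, +2, +3
Step 2: Count signs: positive = 10, negative = 5.
Step 3: Under H0: P(positive) = 0.5, so the number of positives S ~ Bin(15, 0.5).
Step 4: Two-sided exact p-value = sum of Bin(15,0.5) probabilities at or below the observed probability = 0.301758.
Step 5: alpha = 0.05. fail to reject H0.

n_eff = 15, pos = 10, neg = 5, p = 0.301758, fail to reject H0.


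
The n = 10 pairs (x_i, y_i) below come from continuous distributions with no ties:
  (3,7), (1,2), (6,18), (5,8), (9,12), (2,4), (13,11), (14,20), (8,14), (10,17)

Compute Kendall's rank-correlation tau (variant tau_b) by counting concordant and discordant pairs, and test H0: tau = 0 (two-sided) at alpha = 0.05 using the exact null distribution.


Step 1: Enumerate the 45 unordered pairs (i,j) with i<j and classify each by sign(x_j-x_i) * sign(y_j-y_i).
  (1,2):dx=-2,dy=-5->C; (1,3):dx=+3,dy=+11->C; (1,4):dx=+2,dy=+1->C; (1,5):dx=+6,dy=+5->C
  (1,6):dx=-1,dy=-3->C; (1,7):dx=+10,dy=+4->C; (1,8):dx=+11,dy=+13->C; (1,9):dx=+5,dy=+7->C
  (1,10):dx=+7,dy=+10->C; (2,3):dx=+5,dy=+16->C; (2,4):dx=+4,dy=+6->C; (2,5):dx=+8,dy=+10->C
  (2,6):dx=+1,dy=+2->C; (2,7):dx=+12,dy=+9->C; (2,8):dx=+13,dy=+18->C; (2,9):dx=+7,dy=+12->C
  (2,10):dx=+9,dy=+15->C; (3,4):dx=-1,dy=-10->C; (3,5):dx=+3,dy=-6->D; (3,6):dx=-4,dy=-14->C
  (3,7):dx=+7,dy=-7->D; (3,8):dx=+8,dy=+2->C; (3,9):dx=+2,dy=-4->D; (3,10):dx=+4,dy=-1->D
  (4,5):dx=+4,dy=+4->C; (4,6):dx=-3,dy=-4->C; (4,7):dx=+8,dy=+3->C; (4,8):dx=+9,dy=+12->C
  (4,9):dx=+3,dy=+6->C; (4,10):dx=+5,dy=+9->C; (5,6):dx=-7,dy=-8->C; (5,7):dx=+4,dy=-1->D
  (5,8):dx=+5,dy=+8->C; (5,9):dx=-1,dy=+2->D; (5,10):dx=+1,dy=+5->C; (6,7):dx=+11,dy=+7->C
  (6,8):dx=+12,dy=+16->C; (6,9):dx=+6,dy=+10->C; (6,10):dx=+8,dy=+13->C; (7,8):dx=+1,dy=+9->C
  (7,9):dx=-5,dy=+3->D; (7,10):dx=-3,dy=+6->D; (8,9):dx=-6,dy=-6->C; (8,10):dx=-4,dy=-3->C
  (9,10):dx=+2,dy=+3->C
Step 2: C = 37, D = 8, total pairs = 45.
Step 3: tau = (C - D)/(n(n-1)/2) = (37 - 8)/45 = 0.644444.
Step 4: Exact two-sided p-value (enumerate n! = 3628800 permutations of y under H0): p = 0.009148.
Step 5: alpha = 0.05. reject H0.

tau_b = 0.6444 (C=37, D=8), p = 0.009148, reject H0.


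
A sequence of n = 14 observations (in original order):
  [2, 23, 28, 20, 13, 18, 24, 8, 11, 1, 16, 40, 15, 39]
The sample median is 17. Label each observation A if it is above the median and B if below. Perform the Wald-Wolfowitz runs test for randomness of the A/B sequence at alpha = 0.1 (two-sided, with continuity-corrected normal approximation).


Step 1: Compute median = 17; label A = above, B = below.
Labels in order: BAAABAABBBBABA  (n_A = 7, n_B = 7)
Step 2: Count runs R = 8.
Step 3: Under H0 (random ordering), E[R] = 2*n_A*n_B/(n_A+n_B) + 1 = 2*7*7/14 + 1 = 8.0000.
        Var[R] = 2*n_A*n_B*(2*n_A*n_B - n_A - n_B) / ((n_A+n_B)^2 * (n_A+n_B-1)) = 8232/2548 = 3.2308.
        SD[R] = 1.7974.
Step 4: R = E[R], so z = 0 with no continuity correction.
Step 5: Two-sided p-value via normal approximation = 2*(1 - Phi(|z|)) = 1.000000.
Step 6: alpha = 0.1. fail to reject H0.

R = 8, z = 0.0000, p = 1.000000, fail to reject H0.


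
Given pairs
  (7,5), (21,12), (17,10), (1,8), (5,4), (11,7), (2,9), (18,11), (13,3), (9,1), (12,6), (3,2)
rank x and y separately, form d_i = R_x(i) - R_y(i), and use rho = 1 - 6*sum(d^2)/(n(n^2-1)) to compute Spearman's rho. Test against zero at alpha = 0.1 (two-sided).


Step 1: Rank x and y separately (midranks; no ties here).
rank(x): 7->5, 21->12, 17->10, 1->1, 5->4, 11->7, 2->2, 18->11, 13->9, 9->6, 12->8, 3->3
rank(y): 5->5, 12->12, 10->10, 8->8, 4->4, 7->7, 9->9, 11->11, 3->3, 1->1, 6->6, 2->2
Step 2: d_i = R_x(i) - R_y(i); compute d_i^2.
  (5-5)^2=0, (12-12)^2=0, (10-10)^2=0, (1-8)^2=49, (4-4)^2=0, (7-7)^2=0, (2-9)^2=49, (11-11)^2=0, (9-3)^2=36, (6-1)^2=25, (8-6)^2=4, (3-2)^2=1
sum(d^2) = 164.
Step 3: rho = 1 - 6*164 / (12*(12^2 - 1)) = 1 - 984/1716 = 0.426573.
Step 4: Under H0, t = rho * sqrt((n-2)/(1-rho^2)) = 1.4914 ~ t(10).
Step 5: Two-sided p-value from the t-distribution with 10 df = 0.166700.
Step 6: alpha = 0.1. fail to reject H0.

rho = 0.4266, p = 0.166700, fail to reject H0 at alpha = 0.1.


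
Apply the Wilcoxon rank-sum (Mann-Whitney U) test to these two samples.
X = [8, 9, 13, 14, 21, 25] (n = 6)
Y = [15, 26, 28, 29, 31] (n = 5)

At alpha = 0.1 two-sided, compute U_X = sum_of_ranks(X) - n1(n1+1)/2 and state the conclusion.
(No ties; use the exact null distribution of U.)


Step 1: Combine and sort all 11 observations; assign midranks.
sorted (value, group): (8,X), (9,X), (13,X), (14,X), (15,Y), (21,X), (25,X), (26,Y), (28,Y), (29,Y), (31,Y)
ranks: 8->1, 9->2, 13->3, 14->4, 15->5, 21->6, 25->7, 26->8, 28->9, 29->10, 31->11
Step 2: Rank sum for X: R1 = 1 + 2 + 3 + 4 + 6 + 7 = 23.
Step 3: U_X = R1 - n1(n1+1)/2 = 23 - 6*7/2 = 23 - 21 = 2.
       U_Y = n1*n2 - U_X = 30 - 2 = 28.
Step 4: No ties, so the exact null distribution of U (based on enumerating the C(11,6) = 462 equally likely rank assignments) gives the two-sided p-value.
Step 5: p-value = 0.017316; compare to alpha = 0.1. reject H0.

U_X = 2, p = 0.017316, reject H0 at alpha = 0.1.


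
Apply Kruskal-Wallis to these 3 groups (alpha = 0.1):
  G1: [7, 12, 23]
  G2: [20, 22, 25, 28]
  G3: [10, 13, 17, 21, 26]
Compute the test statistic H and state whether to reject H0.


Step 1: Combine all N = 12 observations and assign midranks.
sorted (value, group, rank): (7,G1,1), (10,G3,2), (12,G1,3), (13,G3,4), (17,G3,5), (20,G2,6), (21,G3,7), (22,G2,8), (23,G1,9), (25,G2,10), (26,G3,11), (28,G2,12)
Step 2: Sum ranks within each group.
R_1 = 13 (n_1 = 3)
R_2 = 36 (n_2 = 4)
R_3 = 29 (n_3 = 5)
Step 3: H = 12/(N(N+1)) * sum(R_i^2/n_i) - 3(N+1)
     = 12/(12*13) * (13^2/3 + 36^2/4 + 29^2/5) - 3*13
     = 0.076923 * 548.533 - 39
     = 3.194872.
Step 4: No ties, so H is used without correction.
Step 5: Under H0, H ~ chi^2(2); p-value = 0.202415.
Step 6: alpha = 0.1. fail to reject H0.

H = 3.1949, df = 2, p = 0.202415, fail to reject H0.


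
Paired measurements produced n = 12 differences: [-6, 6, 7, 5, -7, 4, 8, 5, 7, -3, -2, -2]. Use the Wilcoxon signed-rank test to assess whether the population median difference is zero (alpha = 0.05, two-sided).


Step 1: Drop any zero differences (none here) and take |d_i|.
|d| = [6, 6, 7, 5, 7, 4, 8, 5, 7, 3, 2, 2]
Step 2: Midrank |d_i| (ties get averaged ranks).
ranks: |6|->7.5, |6|->7.5, |7|->10, |5|->5.5, |7|->10, |4|->4, |8|->12, |5|->5.5, |7|->10, |3|->3, |2|->1.5, |2|->1.5
Step 3: Attach original signs; sum ranks with positive sign and with negative sign.
W+ = 7.5 + 10 + 5.5 + 4 + 12 + 5.5 + 10 = 54.5
W- = 7.5 + 10 + 3 + 1.5 + 1.5 = 23.5
(Check: W+ + W- = 78 should equal n(n+1)/2 = 78.)
Step 4: Test statistic W = min(W+, W-) = 23.5.
Step 5: Ties in |d|, so use the tie-corrected normal approximation.
        E[W] = n(n+1)/4 = 12*13/4 = 39.
        Tie groups: |d|=2 (t=2), |d|=5 (t=2), |d|=6 (t=2), |d|=7 (t=3); sum(t^3 - t) = 42.
        Var[W] = n(n+1)(2n+1)/24 - sum(t^3-t)/48 = 3900/24 - 42/48 = 161.625.
        z = (W - E[W]) / sqrt(Var[W]) = (23.5 - 39) / 12.7132 = -1.2192.
        Two-sided p = 2*Phi(z) = 0.222766.
Step 6: alpha = 0.05. fail to reject H0.

W+ = 54.5, W- = 23.5, W = min = 23.5, p = 0.222766, fail to reject H0.


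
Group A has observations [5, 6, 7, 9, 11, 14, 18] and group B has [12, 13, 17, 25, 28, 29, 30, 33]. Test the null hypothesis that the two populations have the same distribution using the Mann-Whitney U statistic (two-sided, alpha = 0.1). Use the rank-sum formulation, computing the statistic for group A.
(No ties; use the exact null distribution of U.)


Step 1: Combine and sort all 15 observations; assign midranks.
sorted (value, group): (5,X), (6,X), (7,X), (9,X), (11,X), (12,Y), (13,Y), (14,X), (17,Y), (18,X), (25,Y), (28,Y), (29,Y), (30,Y), (33,Y)
ranks: 5->1, 6->2, 7->3, 9->4, 11->5, 12->6, 13->7, 14->8, 17->9, 18->10, 25->11, 28->12, 29->13, 30->14, 33->15
Step 2: Rank sum for X: R1 = 1 + 2 + 3 + 4 + 5 + 8 + 10 = 33.
Step 3: U_X = R1 - n1(n1+1)/2 = 33 - 7*8/2 = 33 - 28 = 5.
       U_Y = n1*n2 - U_X = 56 - 5 = 51.
Step 4: No ties, so the exact null distribution of U (based on enumerating the C(15,7) = 6435 equally likely rank assignments) gives the two-sided p-value.
Step 5: p-value = 0.005905; compare to alpha = 0.1. reject H0.

U_X = 5, p = 0.005905, reject H0 at alpha = 0.1.
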